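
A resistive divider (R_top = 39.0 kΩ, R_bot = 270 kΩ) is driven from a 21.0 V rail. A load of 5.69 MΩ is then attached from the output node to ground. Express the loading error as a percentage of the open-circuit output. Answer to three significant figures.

The divider's output (Thévenin) resistance is R_top‖R_bot = 34.08 kΩ.
Fractional drop under load = R_th/(R_th + R_L) = 34.08 / (34.08 + 5690) = 0.005953.
So the output falls by 0.595 %.

0.595 %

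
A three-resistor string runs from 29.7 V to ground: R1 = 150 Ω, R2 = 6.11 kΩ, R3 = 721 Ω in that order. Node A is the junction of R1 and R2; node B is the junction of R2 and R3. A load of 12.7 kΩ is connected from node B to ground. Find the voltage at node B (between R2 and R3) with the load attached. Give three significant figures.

V ≈ 2.92 V

At node B, R3 is in parallel with the load: R3‖R_L = 682.3 Ω.
Below node A the resistance is R2 + (R3‖R_L) = 6792 Ω, so V_A = 29.7 × 6792/6942 = 29.06 V.
Then V_B = V_A × (R3‖R_L)/(R2 + R3‖R_L) = 29.06 × 682.3/6792 = 2.92 V.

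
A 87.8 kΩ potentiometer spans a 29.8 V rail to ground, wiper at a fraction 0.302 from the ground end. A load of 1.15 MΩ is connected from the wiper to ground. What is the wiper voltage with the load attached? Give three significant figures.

The wiper splits the pot into (1−α)R = 61.28 kΩ above and αR = 26.52 kΩ below.
Lower section ‖ load = 25.92 kΩ.
V_wiper = 29.8 × 25.92/(61.28 + 25.92) = 8.86 V.

V ≈ 8.86 V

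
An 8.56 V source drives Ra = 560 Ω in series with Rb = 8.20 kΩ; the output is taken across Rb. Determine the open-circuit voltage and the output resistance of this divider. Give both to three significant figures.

V_th is the open-circuit tap voltage: 8.56 × 8200/(560 + 8200) = 8.01 V.
With the supply zeroed, Ra and Rb appear in parallel from the tap: R_th = Ra‖Rb = (560 × 8200)/8760 = 524 Ω.

V_th = 8.01 V, R_th = 524 Ω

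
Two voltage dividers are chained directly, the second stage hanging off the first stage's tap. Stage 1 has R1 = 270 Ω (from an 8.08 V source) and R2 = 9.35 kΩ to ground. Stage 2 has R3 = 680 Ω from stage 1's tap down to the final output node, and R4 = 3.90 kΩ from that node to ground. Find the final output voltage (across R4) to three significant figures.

V_out ≈ 6.32 V

Stage 2 presents R3+R4 = 4580 Ω as a load on stage 1's tap.
Stage 1's lower leg becomes R2‖(R3+R4) = 3074 Ω, so V_mid = 8.08 × 3074/3344 = 7.428 V.
Stage 2 is itself unloaded: V_out = V_mid × R4/(R3+R4) = 7.428 × 3900/4580 = 6.32 V.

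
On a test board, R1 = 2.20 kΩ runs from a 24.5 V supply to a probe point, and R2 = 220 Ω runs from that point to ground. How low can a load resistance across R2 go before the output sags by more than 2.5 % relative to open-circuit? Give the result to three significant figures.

Output resistance R_th = R1‖R2 = (2200 × 220)/2420 = 200.0 Ω.
The fractional drop is R_th/(R_th + R_L); requiring this ≤ 0.0250 gives R_L ≥ R_th(1/0.0250 − 1) = 200.0 × 39.00 = 7.80 kΩ.

R_L(min) ≈ 7.80 kΩ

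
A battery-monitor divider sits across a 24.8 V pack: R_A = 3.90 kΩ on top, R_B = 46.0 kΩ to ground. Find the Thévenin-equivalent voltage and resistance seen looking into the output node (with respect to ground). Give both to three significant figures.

V_th = 22.9 V, R_th = 3.60 kΩ

V_th is the open-circuit tap voltage: 24.8 × 46.0/(3.90 + 46.0) = 22.9 V.
With the supply zeroed, R_A and R_B appear in parallel from the tap: R_th = R_A‖R_B = (3.90 × 46.0)/49.90 = 3.60 kΩ.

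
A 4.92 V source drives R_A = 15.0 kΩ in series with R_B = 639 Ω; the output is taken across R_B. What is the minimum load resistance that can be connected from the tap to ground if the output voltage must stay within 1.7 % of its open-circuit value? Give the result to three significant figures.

R_L(min) ≈ 35.4 kΩ

Output resistance R_th = R_A‖R_B = (15000 × 639)/15640 = 612.9 Ω.
The fractional drop is R_th/(R_th + R_L); requiring this ≤ 0.0170 gives R_L ≥ R_th(1/0.0170 − 1) = 612.9 × 57.82 = 35.4 kΩ.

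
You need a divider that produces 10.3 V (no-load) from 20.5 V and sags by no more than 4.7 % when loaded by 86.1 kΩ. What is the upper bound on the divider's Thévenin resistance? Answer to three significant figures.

R_th ≤ 4.25 kΩ

Loading drop = R_th/(R_th + R_L) ≤ 0.0470, so R_th ≤ R_L · ε/(1−ε) = 86.1 kΩ × 0.0470/0.9530 = 4.25 kΩ.
(Any R1, R2 with R2/(R1+R2) = 0.502 and R1‖R2 ≤ 4.25 kΩ will meet the spec.)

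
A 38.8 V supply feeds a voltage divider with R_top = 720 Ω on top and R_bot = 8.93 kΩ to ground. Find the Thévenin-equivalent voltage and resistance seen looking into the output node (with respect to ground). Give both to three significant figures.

V_th is the open-circuit tap voltage: 38.8 × 8930/(720 + 8930) = 35.9 V.
With the supply zeroed, R_top and R_bot appear in parallel from the tap: R_th = R_top‖R_bot = (720 × 8930)/9650 = 666 Ω.

V_th = 35.9 V, R_th = 666 Ω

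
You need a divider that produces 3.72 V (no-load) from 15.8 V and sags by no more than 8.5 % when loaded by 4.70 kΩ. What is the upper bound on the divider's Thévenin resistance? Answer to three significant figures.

R_th ≤ 437 Ω

Loading drop = R_th/(R_th + R_L) ≤ 0.0850, so R_th ≤ R_L · ε/(1−ε) = 4.70 kΩ × 0.0850/0.9150 = 437 Ω.
(Any R1, R2 with R2/(R1+R2) = 0.235 and R1‖R2 ≤ 437 Ω will meet the spec.)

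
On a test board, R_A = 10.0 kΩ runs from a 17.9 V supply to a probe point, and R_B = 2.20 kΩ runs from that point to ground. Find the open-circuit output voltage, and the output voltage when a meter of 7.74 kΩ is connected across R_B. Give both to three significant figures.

Unloaded: 3.23 V; loaded: 2.62 V

Open-circuit: V = 17.9 × 2.20/(10.0 + 2.20) = 3.23 V.
With the load, R_B becomes R_B‖R_L = 1.713 kΩ, so V = 17.9 × 1.713/11.71 = 2.62 V.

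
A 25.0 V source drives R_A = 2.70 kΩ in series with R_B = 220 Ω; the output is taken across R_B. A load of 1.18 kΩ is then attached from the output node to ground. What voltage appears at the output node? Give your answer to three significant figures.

V_out ≈ 1.61 V

The load sits in parallel with R_B: R_B‖R_L = (220 × 1180) / (220 + 1180) = 185.4 Ω.
V_out = 25.0 × 185.4 / (2700 + 185.4) = 25.0 × 185.4/2885 = 1.61 V.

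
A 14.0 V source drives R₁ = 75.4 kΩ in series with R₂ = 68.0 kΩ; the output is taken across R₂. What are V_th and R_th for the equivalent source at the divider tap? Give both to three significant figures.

V_th is the open-circuit tap voltage: 14.0 × 68.0/(75.4 + 68.0) = 6.64 V.
With the supply zeroed, R₁ and R₂ appear in parallel from the tap: R_th = R₁‖R₂ = (75.4 × 68.0)/143.4 = 35.8 kΩ.

V_th = 6.64 V, R_th = 35.8 kΩ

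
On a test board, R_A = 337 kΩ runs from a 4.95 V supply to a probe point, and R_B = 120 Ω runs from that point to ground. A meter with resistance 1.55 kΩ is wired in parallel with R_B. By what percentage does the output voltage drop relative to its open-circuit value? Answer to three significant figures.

7.18 %

The divider's output (Thévenin) resistance is R_A‖R_B = 120.0 Ω.
Fractional drop under load = R_th/(R_th + R_L) = 120.0 / (120.0 + 1550) = 0.07183.
So the output falls by 7.18 %.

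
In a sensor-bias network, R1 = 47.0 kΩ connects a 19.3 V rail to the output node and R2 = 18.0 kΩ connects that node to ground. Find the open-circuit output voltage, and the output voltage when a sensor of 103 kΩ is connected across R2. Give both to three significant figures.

Open-circuit: V = 19.3 × 18.0/(47.0 + 18.0) = 5.34 V.
With the load, R2 becomes R2‖R_L = 15.32 kΩ, so V = 19.3 × 15.32/62.32 = 4.75 V.

Unloaded: 5.34 V; loaded: 4.75 V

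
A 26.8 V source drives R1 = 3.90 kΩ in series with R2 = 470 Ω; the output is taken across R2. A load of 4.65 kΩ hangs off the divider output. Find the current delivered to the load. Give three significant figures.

I_L ≈ 0.569 mA

R2‖R_L = 426.9 Ω; V_out = 26.8 × 426.9/4327 = 2.644 V.
I_L = V_out / R_L = 2.644 / 4.65 kΩ = 0.569 mA.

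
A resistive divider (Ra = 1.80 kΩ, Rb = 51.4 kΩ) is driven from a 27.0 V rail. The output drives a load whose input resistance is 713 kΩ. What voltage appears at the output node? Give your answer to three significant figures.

V_out ≈ 26.0 V

The load sits in parallel with Rb: Rb‖R_L = (51.4 × 713) / (51.4 + 713) = 47.94 kΩ.
V_out = 27.0 × 47.94 / (1.80 + 47.94) = 27.0 × 47.94/49.74 = 26.0 V.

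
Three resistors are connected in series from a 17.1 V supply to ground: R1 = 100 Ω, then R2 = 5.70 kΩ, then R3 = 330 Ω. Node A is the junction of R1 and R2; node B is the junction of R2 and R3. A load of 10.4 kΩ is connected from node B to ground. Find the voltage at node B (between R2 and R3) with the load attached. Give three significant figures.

V ≈ 0.894 V

At node B, R3 is in parallel with the load: R3‖R_L = 319.9 Ω.
Below node A the resistance is R2 + (R3‖R_L) = 6020 Ω, so V_A = 17.1 × 6020/6120 = 16.82 V.
Then V_B = V_A × (R3‖R_L)/(R2 + R3‖R_L) = 16.82 × 319.9/6020 = 0.894 V.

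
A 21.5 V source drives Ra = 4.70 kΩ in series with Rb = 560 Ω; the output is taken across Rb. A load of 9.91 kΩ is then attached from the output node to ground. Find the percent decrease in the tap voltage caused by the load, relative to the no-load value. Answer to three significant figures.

The divider's output (Thévenin) resistance is Ra‖Rb = 500.4 Ω.
Fractional drop under load = R_th/(R_th + R_L) = 500.4 / (500.4 + 9910) = 0.04807.
So the output falls by 4.81 %.

4.81 %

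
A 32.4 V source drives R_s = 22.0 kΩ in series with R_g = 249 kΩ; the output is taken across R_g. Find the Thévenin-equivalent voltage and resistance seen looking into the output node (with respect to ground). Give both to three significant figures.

V_th is the open-circuit tap voltage: 32.4 × 249/(22.0 + 249) = 29.8 V.
With the supply zeroed, R_s and R_g appear in parallel from the tap: R_th = R_s‖R_g = (22.0 × 249)/271.0 = 20.2 kΩ.

V_th = 29.8 V, R_th = 20.2 kΩ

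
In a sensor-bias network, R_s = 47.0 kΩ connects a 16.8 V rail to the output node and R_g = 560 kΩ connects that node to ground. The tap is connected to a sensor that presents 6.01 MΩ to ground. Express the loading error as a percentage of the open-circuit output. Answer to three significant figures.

The divider's output (Thévenin) resistance is R_s‖R_g = 43.36 kΩ.
Fractional drop under load = R_th/(R_th + R_L) = 43.36 / (43.36 + 6010) = 0.007163.
So the output falls by 0.716 %.

0.716 %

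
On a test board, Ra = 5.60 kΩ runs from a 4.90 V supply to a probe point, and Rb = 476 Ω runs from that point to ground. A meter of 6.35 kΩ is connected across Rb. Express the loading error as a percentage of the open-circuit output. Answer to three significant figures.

6.46 %

The divider's output (Thévenin) resistance is Ra‖Rb = 438.7 Ω.
Fractional drop under load = R_th/(R_th + R_L) = 438.7 / (438.7 + 6350) = 0.06462.
So the output falls by 6.46 %.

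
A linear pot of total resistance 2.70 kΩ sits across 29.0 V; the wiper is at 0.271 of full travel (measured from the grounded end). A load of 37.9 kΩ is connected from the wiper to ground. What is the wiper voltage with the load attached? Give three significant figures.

The wiper splits the pot into (1−α)R = 1968 Ω above and αR = 731.7 Ω below.
Lower section ‖ load = 717.8 Ω.
V_wiper = 29.0 × 717.8/(1968 + 717.8) = 7.75 V.

V ≈ 7.75 V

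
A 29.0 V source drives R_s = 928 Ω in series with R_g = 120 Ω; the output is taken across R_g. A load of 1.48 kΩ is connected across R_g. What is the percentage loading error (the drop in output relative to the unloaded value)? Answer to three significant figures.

6.70 %

The divider's output (Thévenin) resistance is R_s‖R_g = 106.3 Ω.
Fractional drop under load = R_th/(R_th + R_L) = 106.3 / (106.3 + 1480) = 0.06699.
So the output falls by 6.70 %.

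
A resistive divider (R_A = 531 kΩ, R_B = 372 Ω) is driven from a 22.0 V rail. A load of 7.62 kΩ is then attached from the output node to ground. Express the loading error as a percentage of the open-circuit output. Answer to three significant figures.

4.65 %

The divider's output (Thévenin) resistance is R_A‖R_B = 371.7 Ω.
Fractional drop under load = R_th/(R_th + R_L) = 371.7 / (371.7 + 7620) = 0.04652.
So the output falls by 4.65 %.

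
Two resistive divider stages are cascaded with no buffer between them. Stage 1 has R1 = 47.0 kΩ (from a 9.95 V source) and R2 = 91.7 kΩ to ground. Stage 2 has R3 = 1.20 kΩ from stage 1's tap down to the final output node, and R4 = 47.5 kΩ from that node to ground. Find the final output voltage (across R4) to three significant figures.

Stage 2 presents R3+R4 = 48.70 kΩ as a load on stage 1's tap.
Stage 1's lower leg becomes R2‖(R3+R4) = 31.81 kΩ, so V_mid = 9.95 × 31.81/78.81 = 4.016 V.
Stage 2 is itself unloaded: V_out = V_mid × R4/(R3+R4) = 4.016 × 47.5/48.70 = 3.92 V.

V_out ≈ 3.92 V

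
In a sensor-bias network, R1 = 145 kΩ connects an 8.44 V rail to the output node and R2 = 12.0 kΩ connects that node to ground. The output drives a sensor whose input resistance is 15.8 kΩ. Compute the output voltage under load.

V_out ≈ 0.379 V

The load sits in parallel with R2: R2‖R_L = (12.0 × 15.8) / (12.0 + 15.8) = 6.820 kΩ.
V_out = 8.44 × 6.820 / (145 + 6.820) = 8.44 × 6.820/151.8 = 0.379 V.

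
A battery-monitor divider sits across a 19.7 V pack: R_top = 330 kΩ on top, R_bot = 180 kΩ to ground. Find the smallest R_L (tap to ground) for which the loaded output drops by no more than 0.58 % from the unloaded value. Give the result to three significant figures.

R_L(min) ≈ 20.0 MΩ

Output resistance R_th = R_top‖R_bot = (330 × 180)/510.0 = 116.5 kΩ.
The fractional drop is R_th/(R_th + R_L); requiring this ≤ 0.00580 gives R_L ≥ R_th(1/0.00580 − 1) = 116.5 × 171.4 = 20.0 MΩ.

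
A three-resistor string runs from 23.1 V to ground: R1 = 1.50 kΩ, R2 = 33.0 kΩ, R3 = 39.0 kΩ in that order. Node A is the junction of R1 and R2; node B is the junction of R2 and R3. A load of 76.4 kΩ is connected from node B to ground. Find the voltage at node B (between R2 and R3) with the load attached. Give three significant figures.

V ≈ 9.89 V

At node B, R3 is in parallel with the load: R3‖R_L = 25.82 kΩ.
Below node A the resistance is R2 + (R3‖R_L) = 58.82 kΩ, so V_A = 23.1 × 58.82/60.32 = 22.53 V.
Then V_B = V_A × (R3‖R_L)/(R2 + R3‖R_L) = 22.53 × 25.82/58.82 = 9.89 V.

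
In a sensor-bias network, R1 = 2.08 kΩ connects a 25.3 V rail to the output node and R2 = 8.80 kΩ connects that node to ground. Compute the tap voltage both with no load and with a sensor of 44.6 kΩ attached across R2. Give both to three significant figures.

Open-circuit: V = 25.3 × 8.80/(2.08 + 8.80) = 20.5 V.
With the load, R2 becomes R2‖R_L = 7.350 kΩ, so V = 25.3 × 7.350/9.430 = 19.7 V.

Unloaded: 20.5 V; loaded: 19.7 V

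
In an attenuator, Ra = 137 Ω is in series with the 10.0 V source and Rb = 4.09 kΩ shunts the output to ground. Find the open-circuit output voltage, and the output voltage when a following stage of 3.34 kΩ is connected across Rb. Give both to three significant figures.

Unloaded: 9.68 V; loaded: 9.31 V

Open-circuit: V = 10.0 × 4090/(137 + 4090) = 9.68 V.
With the load, Rb becomes Rb‖R_L = 1839 Ω, so V = 10.0 × 1839/1976 = 9.31 V.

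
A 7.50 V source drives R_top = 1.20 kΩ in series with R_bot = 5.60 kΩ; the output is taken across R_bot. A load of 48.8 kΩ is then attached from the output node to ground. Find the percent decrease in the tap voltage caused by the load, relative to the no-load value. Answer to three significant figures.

1.98 %

The divider's output (Thévenin) resistance is R_top‖R_bot = 0.9882 kΩ.
Fractional drop under load = R_th/(R_th + R_L) = 0.9882 / (0.9882 + 48.8) = 0.01985.
So the output falls by 1.98 %.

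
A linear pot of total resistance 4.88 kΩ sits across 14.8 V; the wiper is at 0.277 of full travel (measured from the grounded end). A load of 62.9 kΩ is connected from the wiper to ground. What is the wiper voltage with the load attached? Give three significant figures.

The wiper splits the pot into (1−α)R = 3.528 kΩ above and αR = 1.352 kΩ below.
Lower section ‖ load = 1.323 kΩ.
V_wiper = 14.8 × 1.323/(3.528 + 1.323) = 4.04 V.

V ≈ 4.04 V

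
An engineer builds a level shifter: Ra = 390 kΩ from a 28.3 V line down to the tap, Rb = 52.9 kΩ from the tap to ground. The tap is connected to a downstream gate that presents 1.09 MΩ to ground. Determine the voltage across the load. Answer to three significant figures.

V_out ≈ 3.24 V

The load sits in parallel with Rb: Rb‖R_L = (52.9 × 1090) / (52.9 + 1090) = 50.45 kΩ.
V_out = 28.3 × 50.45 / (390 + 50.45) = 28.3 × 50.45/440.5 = 3.24 V.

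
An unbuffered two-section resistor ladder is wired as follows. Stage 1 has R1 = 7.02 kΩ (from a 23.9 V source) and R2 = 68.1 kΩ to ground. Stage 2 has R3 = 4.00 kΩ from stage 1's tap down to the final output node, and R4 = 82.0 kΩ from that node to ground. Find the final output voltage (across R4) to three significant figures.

V_out ≈ 19.2 V

Stage 2 presents R3+R4 = 86.00 kΩ as a load on stage 1's tap.
Stage 1's lower leg becomes R2‖(R3+R4) = 38.01 kΩ, so V_mid = 23.9 × 38.01/45.03 = 20.17 V.
Stage 2 is itself unloaded: V_out = V_mid × R4/(R3+R4) = 20.17 × 82.0/86.00 = 19.2 V.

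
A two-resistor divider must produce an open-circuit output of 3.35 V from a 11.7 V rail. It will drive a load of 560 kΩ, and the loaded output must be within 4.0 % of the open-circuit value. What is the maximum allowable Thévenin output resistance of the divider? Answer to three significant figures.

R_th ≤ 23.3 kΩ

Loading drop = R_th/(R_th + R_L) ≤ 0.0400, so R_th ≤ R_L · ε/(1−ε) = 560 kΩ × 0.0400/0.9600 = 23.3 kΩ.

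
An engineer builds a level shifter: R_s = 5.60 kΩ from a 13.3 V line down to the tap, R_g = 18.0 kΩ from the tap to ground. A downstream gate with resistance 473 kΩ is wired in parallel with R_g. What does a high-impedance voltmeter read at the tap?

V_out ≈ 10.1 V

The load sits in parallel with R_g: R_g‖R_L = (18.0 × 473) / (18.0 + 473) = 17.34 kΩ.
V_out = 13.3 × 17.34 / (5.60 + 17.34) = 13.3 × 17.34/22.94 = 10.1 V.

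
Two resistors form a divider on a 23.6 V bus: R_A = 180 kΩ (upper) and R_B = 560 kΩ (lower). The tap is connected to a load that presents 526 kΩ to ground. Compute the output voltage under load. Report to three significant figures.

The load sits in parallel with R_B: R_B‖R_L = (560 × 526) / (560 + 526) = 271.2 kΩ.
V_out = 23.6 × 271.2 / (180 + 271.2) = 23.6 × 271.2/451.2 = 14.2 V.

V_out ≈ 14.2 V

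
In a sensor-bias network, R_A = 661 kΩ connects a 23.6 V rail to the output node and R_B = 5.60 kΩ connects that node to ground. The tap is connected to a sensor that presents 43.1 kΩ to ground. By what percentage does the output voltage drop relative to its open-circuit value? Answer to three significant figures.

11.4 %

Unloaded V = 23.6 × 5.60/666.6 = 0.19826 V.
Loaded: R_B‖R_L = 4.956 kΩ, giving V = 23.6 × 4.956/666.0 = 0.17563 V.
Drop = (0.19826 − 0.17563) / 0.19826 = 11.4 %.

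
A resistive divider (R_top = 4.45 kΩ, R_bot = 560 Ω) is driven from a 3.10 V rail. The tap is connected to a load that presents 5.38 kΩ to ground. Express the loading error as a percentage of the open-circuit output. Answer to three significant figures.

Unloaded V = 3.10 × 560/5010 = 0.34651 V.
Loaded: R_bot‖R_L = 507.2 Ω, giving V = 3.10 × 507.2/4957 = 0.31718 V.
Drop = (0.34651 − 0.31718) / 0.34651 = 8.46 %.

8.46 %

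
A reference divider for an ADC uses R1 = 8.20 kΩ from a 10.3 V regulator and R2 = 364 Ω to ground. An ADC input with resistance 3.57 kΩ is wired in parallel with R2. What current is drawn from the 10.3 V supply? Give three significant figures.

I ≈ 1.21 mA

R2‖R_L = 330.3 Ω, so the source sees R1 + R2‖R_L = 8530 Ω.
I = 10.3 V / 8530 Ω = 1.21 mA.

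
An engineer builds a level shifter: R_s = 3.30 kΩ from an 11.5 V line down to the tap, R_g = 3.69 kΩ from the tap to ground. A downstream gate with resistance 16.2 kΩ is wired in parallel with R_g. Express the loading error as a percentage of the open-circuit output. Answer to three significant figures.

Unloaded V = 11.5 × 3.69/6.990 = 6.0708 V.
Loaded: R_g‖R_L = 3.005 kΩ, giving V = 11.5 × 3.005/6.305 = 5.4814 V.
Drop = (6.0708 − 5.4814) / 6.0708 = 9.71 %.

9.71 %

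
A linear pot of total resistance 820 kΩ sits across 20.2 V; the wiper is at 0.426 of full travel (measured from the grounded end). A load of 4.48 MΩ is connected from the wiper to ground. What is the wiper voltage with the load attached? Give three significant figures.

V ≈ 8.24 V

The wiper splits the pot into (1−α)R = 470.7 kΩ above and αR = 349.3 kΩ below.
Lower section ‖ load = 324.1 kΩ.
V_wiper = 20.2 × 324.1/(470.7 + 324.1) = 8.24 V.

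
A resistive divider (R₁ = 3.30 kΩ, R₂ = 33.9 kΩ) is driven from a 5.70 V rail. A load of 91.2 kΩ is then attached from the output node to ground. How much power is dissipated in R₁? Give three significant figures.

P ≈ 0.137 mW

Total resistance from the source is R₁ + (R₂‖R_L) = 28.01 kΩ, so I = 5.70/28.01 kΩ = 0.2035 mA.
P = I²·R₁ = (0.2035 mA)² × 3.30 kΩ = 0.137 mW.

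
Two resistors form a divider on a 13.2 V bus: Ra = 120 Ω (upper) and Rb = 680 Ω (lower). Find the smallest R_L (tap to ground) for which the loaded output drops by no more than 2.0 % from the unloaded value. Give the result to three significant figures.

R_L(min) ≈ 5.00 kΩ

Output resistance R_th = Ra‖Rb = (120 × 680)/800.0 = 102.0 Ω.
The fractional drop is R_th/(R_th + R_L); requiring this ≤ 0.0200 gives R_L ≥ R_th(1/0.0200 − 1) = 102.0 × 49.00 = 5.00 kΩ.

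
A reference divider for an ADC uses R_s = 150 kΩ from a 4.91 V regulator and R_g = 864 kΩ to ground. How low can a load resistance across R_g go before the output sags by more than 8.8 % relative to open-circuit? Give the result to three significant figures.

R_L(min) ≈ 1.32 MΩ

Output resistance R_th = R_s‖R_g = (150 × 864)/1014 = 127.8 kΩ.
The fractional drop is R_th/(R_th + R_L); requiring this ≤ 0.0880 gives R_L ≥ R_th(1/0.0880 − 1) = 127.8 × 10.36 = 1.32 MΩ.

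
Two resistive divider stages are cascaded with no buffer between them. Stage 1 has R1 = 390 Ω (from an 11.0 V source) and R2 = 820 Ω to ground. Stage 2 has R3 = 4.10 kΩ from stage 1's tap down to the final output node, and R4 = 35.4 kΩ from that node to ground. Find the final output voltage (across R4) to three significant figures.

Stage 2 presents R3+R4 = 39500 Ω as a load on stage 1's tap.
Stage 1's lower leg becomes R2‖(R3+R4) = 803.3 Ω, so V_mid = 11.0 × 803.3/1193 = 7.405 V.
Stage 2 is itself unloaded: V_out = V_mid × R4/(R3+R4) = 7.405 × 35400/39500 = 6.64 V.

V_out ≈ 6.64 V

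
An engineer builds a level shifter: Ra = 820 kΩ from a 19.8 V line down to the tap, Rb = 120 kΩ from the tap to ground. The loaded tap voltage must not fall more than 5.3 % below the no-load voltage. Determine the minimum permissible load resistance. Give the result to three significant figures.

R_L(min) ≈ 1.87 MΩ

Output resistance R_th = Ra‖Rb = (820 × 120)/940.0 = 104.7 kΩ.
The fractional drop is R_th/(R_th + R_L); requiring this ≤ 0.0530 gives R_L ≥ R_th(1/0.0530 − 1) = 104.7 × 17.87 = 1.87 MΩ.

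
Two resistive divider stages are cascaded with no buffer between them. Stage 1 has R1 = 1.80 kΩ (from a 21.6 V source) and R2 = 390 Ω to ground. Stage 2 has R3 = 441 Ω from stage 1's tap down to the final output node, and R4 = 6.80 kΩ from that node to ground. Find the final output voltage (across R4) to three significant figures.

Stage 2 presents R3+R4 = 7241 Ω as a load on stage 1's tap.
Stage 1's lower leg becomes R2‖(R3+R4) = 370.1 Ω, so V_mid = 21.6 × 370.1/2170 = 3.684 V.
Stage 2 is itself unloaded: V_out = V_mid × R4/(R3+R4) = 3.684 × 6800/7241 = 3.46 V.

V_out ≈ 3.46 V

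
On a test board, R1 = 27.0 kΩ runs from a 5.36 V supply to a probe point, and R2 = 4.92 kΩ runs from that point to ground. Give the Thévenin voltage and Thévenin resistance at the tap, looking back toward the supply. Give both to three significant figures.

V_th = 0.826 V, R_th = 4.16 kΩ

V_th is the open-circuit tap voltage: 5.36 × 4.92/(27.0 + 4.92) = 0.826 V.
With the supply zeroed, R1 and R2 appear in parallel from the tap: R_th = R1‖R2 = (27.0 × 4.92)/31.92 = 4.16 kΩ.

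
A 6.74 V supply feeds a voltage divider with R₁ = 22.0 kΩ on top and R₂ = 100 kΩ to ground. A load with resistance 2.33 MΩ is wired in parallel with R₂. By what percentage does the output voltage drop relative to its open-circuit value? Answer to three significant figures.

0.768 %

The divider's output (Thévenin) resistance is R₁‖R₂ = 18.03 kΩ.
Fractional drop under load = R_th/(R_th + R_L) = 18.03 / (18.03 + 2330) = 0.007680.
So the output falls by 0.768 %.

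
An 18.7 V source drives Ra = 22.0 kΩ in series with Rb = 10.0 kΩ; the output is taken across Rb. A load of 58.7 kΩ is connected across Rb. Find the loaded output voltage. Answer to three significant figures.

The load sits in parallel with Rb: Rb‖R_L = (10.0 × 58.7) / (10.0 + 58.7) = 8.544 kΩ.
V_out = 18.7 × 8.544 / (22.0 + 8.544) = 18.7 × 8.544/30.54 = 5.23 V.

V_out ≈ 5.23 V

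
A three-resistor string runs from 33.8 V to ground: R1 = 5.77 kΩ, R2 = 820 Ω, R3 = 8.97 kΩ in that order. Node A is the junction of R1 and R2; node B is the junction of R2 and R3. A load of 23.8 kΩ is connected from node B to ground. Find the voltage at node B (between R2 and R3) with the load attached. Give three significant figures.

At node B, R3 is in parallel with the load: R3‖R_L = 6515 Ω.
Below node A the resistance is R2 + (R3‖R_L) = 7335 Ω, so V_A = 33.8 × 7335/13100 = 18.92 V.
Then V_B = V_A × (R3‖R_L)/(R2 + R3‖R_L) = 18.92 × 6515/7335 = 16.8 V.

V ≈ 16.8 V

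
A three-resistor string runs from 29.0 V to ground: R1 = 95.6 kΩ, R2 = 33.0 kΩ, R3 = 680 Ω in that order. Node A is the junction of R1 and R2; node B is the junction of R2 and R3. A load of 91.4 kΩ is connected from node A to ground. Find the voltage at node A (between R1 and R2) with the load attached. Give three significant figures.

Below node A the series string R2+R3 = 33680 Ω sits in parallel with the 91400 Ω load: 24610 Ω.
V_A = 29.0 × 24610/(95600 + 24610) = 5.94 V.

V ≈ 5.94 V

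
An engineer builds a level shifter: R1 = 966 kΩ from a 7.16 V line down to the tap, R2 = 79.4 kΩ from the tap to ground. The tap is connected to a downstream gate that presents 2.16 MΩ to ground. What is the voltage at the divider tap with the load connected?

The load sits in parallel with R2: R2‖R_L = (79.4 × 2160) / (79.4 + 2160) = 76.58 kΩ.
V_out = 7.16 × 76.58 / (966 + 76.58) = 7.16 × 76.58/1043 = 0.526 V.

V_out ≈ 0.526 V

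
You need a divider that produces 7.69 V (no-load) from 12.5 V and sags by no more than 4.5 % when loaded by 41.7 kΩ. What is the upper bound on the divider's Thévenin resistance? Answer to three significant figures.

Loading drop = R_th/(R_th + R_L) ≤ 0.0450, so R_th ≤ R_L · ε/(1−ε) = 41.7 kΩ × 0.0450/0.9550 = 1.96 kΩ.

R_th ≤ 1.96 kΩ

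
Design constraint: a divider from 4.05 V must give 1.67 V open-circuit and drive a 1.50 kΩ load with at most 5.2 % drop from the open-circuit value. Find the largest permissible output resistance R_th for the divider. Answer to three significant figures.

R_th ≤ 82.3 Ω

Loading drop = R_th/(R_th + R_L) ≤ 0.0520, so R_th ≤ R_L · ε/(1−ε) = 1.50 kΩ × 0.0520/0.9480 = 82.3 Ω.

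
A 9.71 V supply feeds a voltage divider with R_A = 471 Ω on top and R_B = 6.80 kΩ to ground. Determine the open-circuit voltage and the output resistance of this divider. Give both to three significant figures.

V_th is the open-circuit tap voltage: 9.71 × 6800/(471 + 6800) = 9.08 V.
With the supply zeroed, R_A and R_B appear in parallel from the tap: R_th = R_A‖R_B = (471 × 6800)/7271 = 440 Ω.

V_th = 9.08 V, R_th = 440 Ω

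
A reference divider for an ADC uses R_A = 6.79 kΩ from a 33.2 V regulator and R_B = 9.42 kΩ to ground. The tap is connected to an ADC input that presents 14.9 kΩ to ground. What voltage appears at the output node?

V_out ≈ 15.3 V

The load sits in parallel with R_B: R_B‖R_L = (9.42 × 14.9) / (9.42 + 14.9) = 5.771 kΩ.
V_out = 33.2 × 5.771 / (6.79 + 5.771) = 33.2 × 5.771/12.56 = 15.3 V.
(Unloaded it would have been 19.3 V.)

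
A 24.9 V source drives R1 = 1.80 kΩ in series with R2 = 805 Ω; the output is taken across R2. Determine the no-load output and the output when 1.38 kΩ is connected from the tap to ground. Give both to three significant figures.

Open-circuit: V = 24.9 × 805/(1800 + 805) = 7.69 V.
With the load, R2 becomes R2‖R_L = 508.4 Ω, so V = 24.9 × 508.4/2308 = 5.48 V.

Unloaded: 7.69 V; loaded: 5.48 V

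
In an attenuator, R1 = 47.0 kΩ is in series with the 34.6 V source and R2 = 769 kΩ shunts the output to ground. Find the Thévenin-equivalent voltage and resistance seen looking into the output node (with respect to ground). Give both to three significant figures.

V_th = 32.6 V, R_th = 44.3 kΩ

V_th is the open-circuit tap voltage: 34.6 × 769/(47.0 + 769) = 32.6 V.
With the supply zeroed, R1 and R2 appear in parallel from the tap: R_th = R1‖R2 = (47.0 × 769)/816.0 = 44.3 kΩ.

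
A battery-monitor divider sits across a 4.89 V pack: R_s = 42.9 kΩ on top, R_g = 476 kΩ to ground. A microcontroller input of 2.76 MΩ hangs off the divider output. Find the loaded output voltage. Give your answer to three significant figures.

The load sits in parallel with R_g: R_g‖R_L = (476 × 2760) / (476 + 2760) = 406.0 kΩ.
V_out = 4.89 × 406.0 / (42.9 + 406.0) = 4.89 × 406.0/448.9 = 4.42 V.
(Unloaded it would have been 4.49 V.)

V_out ≈ 4.42 V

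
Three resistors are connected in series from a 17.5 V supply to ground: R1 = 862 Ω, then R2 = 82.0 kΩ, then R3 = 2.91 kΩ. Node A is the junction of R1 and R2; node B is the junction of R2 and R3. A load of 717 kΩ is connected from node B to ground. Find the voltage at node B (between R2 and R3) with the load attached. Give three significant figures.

V ≈ 0.591 V

At node B, R3 is in parallel with the load: R3‖R_L = 2898 Ω.
Below node A the resistance is R2 + (R3‖R_L) = 84900 Ω, so V_A = 17.5 × 84900/85760 = 17.32 V.
Then V_B = V_A × (R3‖R_L)/(R2 + R3‖R_L) = 17.32 × 2898/84900 = 0.591 V.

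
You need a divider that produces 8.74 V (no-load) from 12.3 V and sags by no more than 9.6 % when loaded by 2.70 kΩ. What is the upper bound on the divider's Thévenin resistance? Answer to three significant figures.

Loading drop = R_th/(R_th + R_L) ≤ 0.0960, so R_th ≤ R_L · ε/(1−ε) = 2.70 kΩ × 0.0960/0.9040 = 287 Ω.
(Any R1, R2 with R2/(R1+R2) = 0.711 and R1‖R2 ≤ 287 Ω will meet the spec.)

R_th ≤ 287 Ω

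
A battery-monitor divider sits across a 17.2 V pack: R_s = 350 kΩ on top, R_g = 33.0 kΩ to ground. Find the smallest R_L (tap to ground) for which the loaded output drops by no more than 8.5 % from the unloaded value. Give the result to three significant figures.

Output resistance R_th = R_s‖R_g = (350 × 33.0)/383.0 = 30.16 kΩ.
The fractional drop is R_th/(R_th + R_L); requiring this ≤ 0.0850 gives R_L ≥ R_th(1/0.0850 − 1) = 30.16 × 10.76 = 325 kΩ.

R_L(min) ≈ 325 kΩ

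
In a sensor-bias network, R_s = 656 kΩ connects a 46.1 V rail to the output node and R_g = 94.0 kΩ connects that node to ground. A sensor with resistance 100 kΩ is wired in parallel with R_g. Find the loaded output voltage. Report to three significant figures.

The load sits in parallel with R_g: R_g‖R_L = (94.0 × 100) / (94.0 + 100) = 48.45 kΩ.
V_out = 46.1 × 48.45 / (656 + 48.45) = 46.1 × 48.45/704.5 = 3.17 V.

V_out ≈ 3.17 V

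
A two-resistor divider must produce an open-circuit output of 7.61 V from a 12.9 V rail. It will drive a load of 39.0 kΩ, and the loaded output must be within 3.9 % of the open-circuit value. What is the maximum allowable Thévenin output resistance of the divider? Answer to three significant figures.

Loading drop = R_th/(R_th + R_L) ≤ 0.0390, so R_th ≤ R_L · ε/(1−ε) = 39.0 kΩ × 0.0390/0.9610 = 1.58 kΩ.
(Any R1, R2 with R2/(R1+R2) = 0.590 and R1‖R2 ≤ 1.58 kΩ will meet the spec.)

R_th ≤ 1.58 kΩ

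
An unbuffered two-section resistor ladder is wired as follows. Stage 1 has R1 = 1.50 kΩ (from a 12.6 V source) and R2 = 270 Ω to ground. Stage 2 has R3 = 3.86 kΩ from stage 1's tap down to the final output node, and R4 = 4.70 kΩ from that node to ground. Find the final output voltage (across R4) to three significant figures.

Stage 2 presents R3+R4 = 8560 Ω as a load on stage 1's tap.
Stage 1's lower leg becomes R2‖(R3+R4) = 261.7 Ω, so V_mid = 12.6 × 261.7/1762 = 1.872 V.
Stage 2 is itself unloaded: V_out = V_mid × R4/(R3+R4) = 1.872 × 4700/8560 = 1.03 V.

V_out ≈ 1.03 V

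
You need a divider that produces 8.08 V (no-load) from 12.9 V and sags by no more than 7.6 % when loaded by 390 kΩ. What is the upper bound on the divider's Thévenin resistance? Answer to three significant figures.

R_th ≤ 32.1 kΩ

Loading drop = R_th/(R_th + R_L) ≤ 0.0760, so R_th ≤ R_L · ε/(1−ε) = 390 kΩ × 0.0760/0.9240 = 32.1 kΩ.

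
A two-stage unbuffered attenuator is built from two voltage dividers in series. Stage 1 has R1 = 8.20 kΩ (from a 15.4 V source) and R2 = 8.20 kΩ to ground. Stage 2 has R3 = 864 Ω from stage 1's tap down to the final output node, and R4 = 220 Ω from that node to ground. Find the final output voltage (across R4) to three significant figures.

V_out ≈ 0.327 V

Stage 2 presents R3+R4 = 1084 Ω as a load on stage 1's tap.
Stage 1's lower leg becomes R2‖(R3+R4) = 957.4 Ω, so V_mid = 15.4 × 957.4/9157 = 1.610 V.
Stage 2 is itself unloaded: V_out = V_mid × R4/(R3+R4) = 1.610 × 220/1084 = 0.327 V.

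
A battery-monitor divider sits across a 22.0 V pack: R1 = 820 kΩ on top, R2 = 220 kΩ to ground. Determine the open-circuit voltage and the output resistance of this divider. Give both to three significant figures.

V_th is the open-circuit tap voltage: 22.0 × 220/(820 + 220) = 4.65 V.
With the supply zeroed, R1 and R2 appear in parallel from the tap: R_th = R1‖R2 = (820 × 220)/1040 = 173 kΩ.

V_th = 4.65 V, R_th = 173 kΩ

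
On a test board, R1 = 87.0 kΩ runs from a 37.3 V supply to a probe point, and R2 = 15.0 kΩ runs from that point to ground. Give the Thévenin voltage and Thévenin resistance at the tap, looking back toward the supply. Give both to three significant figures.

V_th = 5.49 V, R_th = 12.8 kΩ

V_th is the open-circuit tap voltage: 37.3 × 15.0/(87.0 + 15.0) = 5.49 V.
With the supply zeroed, R1 and R2 appear in parallel from the tap: R_th = R1‖R2 = (87.0 × 15.0)/102.0 = 12.8 kΩ.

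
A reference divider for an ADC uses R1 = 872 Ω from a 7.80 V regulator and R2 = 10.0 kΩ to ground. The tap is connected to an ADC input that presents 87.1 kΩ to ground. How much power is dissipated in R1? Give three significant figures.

Total resistance from the source is R1 + (R2‖R_L) = 9842 Ω, so I = 7.80/9842 Ω = 0.7925 mA.
P = I²·R1 = (0.7925 mA)² × 872 Ω = 0.548 mW.

P ≈ 0.548 mW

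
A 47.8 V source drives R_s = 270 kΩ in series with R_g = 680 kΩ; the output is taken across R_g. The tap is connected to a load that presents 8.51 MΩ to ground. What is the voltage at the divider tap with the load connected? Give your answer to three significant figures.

V_out ≈ 33.5 V

The load sits in parallel with R_g: R_g‖R_L = (680 × 8510) / (680 + 8510) = 629.7 kΩ.
V_out = 47.8 × 629.7 / (270 + 629.7) = 47.8 × 629.7/899.7 = 33.5 V.
(Unloaded it would have been 34.2 V.)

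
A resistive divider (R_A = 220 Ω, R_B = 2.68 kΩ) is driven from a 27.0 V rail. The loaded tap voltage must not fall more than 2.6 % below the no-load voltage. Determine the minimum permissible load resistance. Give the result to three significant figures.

Output resistance R_th = R_A‖R_B = (220 × 2680)/2900 = 203.3 Ω.
The fractional drop is R_th/(R_th + R_L); requiring this ≤ 0.0260 gives R_L ≥ R_th(1/0.0260 − 1) = 203.3 × 37.46 = 7.62 kΩ.

R_L(min) ≈ 7.62 kΩ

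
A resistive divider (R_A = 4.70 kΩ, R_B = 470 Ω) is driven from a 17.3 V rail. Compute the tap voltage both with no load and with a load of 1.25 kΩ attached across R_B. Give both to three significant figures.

Open-circuit: V = 17.3 × 470/(4700 + 470) = 1.57 V.
With the load, R_B becomes R_B‖R_L = 341.6 Ω, so V = 17.3 × 341.6/5042 = 1.17 V.

Unloaded: 1.57 V; loaded: 1.17 V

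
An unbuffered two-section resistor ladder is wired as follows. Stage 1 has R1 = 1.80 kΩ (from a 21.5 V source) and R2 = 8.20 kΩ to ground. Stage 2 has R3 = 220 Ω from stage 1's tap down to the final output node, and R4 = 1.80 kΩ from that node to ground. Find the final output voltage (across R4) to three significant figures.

Stage 2 presents R3+R4 = 2020 Ω as a load on stage 1's tap.
Stage 1's lower leg becomes R2‖(R3+R4) = 1621 Ω, so V_mid = 21.5 × 1621/3421 = 10.19 V.
Stage 2 is itself unloaded: V_out = V_mid × R4/(R3+R4) = 10.19 × 1800/2020 = 9.08 V.

V_out ≈ 9.08 V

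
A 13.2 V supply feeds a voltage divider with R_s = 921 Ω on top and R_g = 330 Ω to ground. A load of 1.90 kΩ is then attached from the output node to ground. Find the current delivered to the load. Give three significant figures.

R_g‖R_L = 281.2 Ω; V_out = 13.2 × 281.2/1202 = 3.087 V.
I_L = V_out / R_L = 3.087 / 1.90 kΩ = 1.62 mA.

I_L ≈ 1.62 mA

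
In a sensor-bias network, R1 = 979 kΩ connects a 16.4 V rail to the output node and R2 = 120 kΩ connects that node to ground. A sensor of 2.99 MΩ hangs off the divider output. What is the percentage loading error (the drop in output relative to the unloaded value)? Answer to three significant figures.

3.45 %

The divider's output (Thévenin) resistance is R1‖R2 = 106.9 kΩ.
Fractional drop under load = R_th/(R_th + R_L) = 106.9 / (106.9 + 2990) = 0.03452.
So the output falls by 3.45 %.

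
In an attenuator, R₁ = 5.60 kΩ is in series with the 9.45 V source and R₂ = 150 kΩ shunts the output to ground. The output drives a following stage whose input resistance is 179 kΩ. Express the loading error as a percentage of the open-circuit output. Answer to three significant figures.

2.93 %

The divider's output (Thévenin) resistance is R₁‖R₂ = 5.398 kΩ.
Fractional drop under load = R_th/(R_th + R_L) = 5.398 / (5.398 + 179) = 0.02928.
So the output falls by 2.93 %.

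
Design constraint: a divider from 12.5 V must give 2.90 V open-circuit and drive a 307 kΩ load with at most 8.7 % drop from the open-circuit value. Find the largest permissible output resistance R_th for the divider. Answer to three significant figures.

R_th ≤ 29.3 kΩ

Loading drop = R_th/(R_th + R_L) ≤ 0.0870, so R_th ≤ R_L · ε/(1−ε) = 307 kΩ × 0.0870/0.9130 = 29.3 kΩ.
(Any R1, R2 with R2/(R1+R2) = 0.232 and R1‖R2 ≤ 29.3 kΩ will meet the spec.)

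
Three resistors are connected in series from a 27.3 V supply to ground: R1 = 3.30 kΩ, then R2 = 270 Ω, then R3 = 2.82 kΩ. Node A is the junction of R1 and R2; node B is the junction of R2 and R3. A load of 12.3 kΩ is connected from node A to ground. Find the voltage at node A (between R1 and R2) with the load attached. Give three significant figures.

Below node A the series string R2+R3 = 3090 Ω sits in parallel with the 12300 Ω load: 2470 Ω.
V_A = 27.3 × 2470/(3300 + 2470) = 11.7 V.

V ≈ 11.7 V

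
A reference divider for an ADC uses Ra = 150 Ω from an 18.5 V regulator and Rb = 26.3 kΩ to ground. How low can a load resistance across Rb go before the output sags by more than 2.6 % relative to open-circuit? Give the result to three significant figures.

Output resistance R_th = Ra‖Rb = (150 × 26300)/26450 = 149.1 Ω.
The fractional drop is R_th/(R_th + R_L); requiring this ≤ 0.0260 gives R_L ≥ R_th(1/0.0260 − 1) = 149.1 × 37.46 = 5.59 kΩ.

R_L(min) ≈ 5.59 kΩ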